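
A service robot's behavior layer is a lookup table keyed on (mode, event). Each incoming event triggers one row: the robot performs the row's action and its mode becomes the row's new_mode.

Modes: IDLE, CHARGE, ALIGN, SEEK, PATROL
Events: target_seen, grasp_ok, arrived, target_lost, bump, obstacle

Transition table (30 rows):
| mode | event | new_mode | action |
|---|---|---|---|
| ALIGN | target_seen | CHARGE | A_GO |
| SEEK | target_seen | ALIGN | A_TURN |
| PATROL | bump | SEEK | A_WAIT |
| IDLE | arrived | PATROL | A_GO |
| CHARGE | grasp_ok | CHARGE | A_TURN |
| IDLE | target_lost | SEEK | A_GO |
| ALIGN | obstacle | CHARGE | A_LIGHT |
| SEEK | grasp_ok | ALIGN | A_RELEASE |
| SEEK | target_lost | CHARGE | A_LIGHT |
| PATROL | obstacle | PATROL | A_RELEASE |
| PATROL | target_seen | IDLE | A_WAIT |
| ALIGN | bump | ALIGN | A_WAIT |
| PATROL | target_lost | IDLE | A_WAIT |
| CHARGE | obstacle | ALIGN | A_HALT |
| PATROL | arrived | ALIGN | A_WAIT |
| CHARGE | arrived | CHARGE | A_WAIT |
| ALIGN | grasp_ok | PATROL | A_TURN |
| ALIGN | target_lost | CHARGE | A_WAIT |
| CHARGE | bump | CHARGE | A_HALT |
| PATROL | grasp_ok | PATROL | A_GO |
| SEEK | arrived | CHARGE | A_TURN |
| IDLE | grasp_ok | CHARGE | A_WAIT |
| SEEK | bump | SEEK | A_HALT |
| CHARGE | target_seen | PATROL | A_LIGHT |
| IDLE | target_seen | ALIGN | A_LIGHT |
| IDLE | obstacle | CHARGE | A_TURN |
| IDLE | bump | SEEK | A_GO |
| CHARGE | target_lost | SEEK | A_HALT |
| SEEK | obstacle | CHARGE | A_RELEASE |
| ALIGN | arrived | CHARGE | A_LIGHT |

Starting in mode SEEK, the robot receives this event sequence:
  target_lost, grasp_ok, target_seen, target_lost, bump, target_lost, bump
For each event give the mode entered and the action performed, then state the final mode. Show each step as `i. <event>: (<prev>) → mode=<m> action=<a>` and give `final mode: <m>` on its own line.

1. target_lost: (SEEK) → mode=CHARGE action=A_LIGHT
2. grasp_ok: (CHARGE) → mode=CHARGE action=A_TURN
3. target_seen: (CHARGE) → mode=PATROL action=A_LIGHT
4. target_lost: (PATROL) → mode=IDLE action=A_WAIT
5. bump: (IDLE) → mode=SEEK action=A_GO
6. target_lost: (SEEK) → mode=CHARGE action=A_LIGHT
7. bump: (CHARGE) → mode=CHARGE action=A_HALT

final mode: CHARGE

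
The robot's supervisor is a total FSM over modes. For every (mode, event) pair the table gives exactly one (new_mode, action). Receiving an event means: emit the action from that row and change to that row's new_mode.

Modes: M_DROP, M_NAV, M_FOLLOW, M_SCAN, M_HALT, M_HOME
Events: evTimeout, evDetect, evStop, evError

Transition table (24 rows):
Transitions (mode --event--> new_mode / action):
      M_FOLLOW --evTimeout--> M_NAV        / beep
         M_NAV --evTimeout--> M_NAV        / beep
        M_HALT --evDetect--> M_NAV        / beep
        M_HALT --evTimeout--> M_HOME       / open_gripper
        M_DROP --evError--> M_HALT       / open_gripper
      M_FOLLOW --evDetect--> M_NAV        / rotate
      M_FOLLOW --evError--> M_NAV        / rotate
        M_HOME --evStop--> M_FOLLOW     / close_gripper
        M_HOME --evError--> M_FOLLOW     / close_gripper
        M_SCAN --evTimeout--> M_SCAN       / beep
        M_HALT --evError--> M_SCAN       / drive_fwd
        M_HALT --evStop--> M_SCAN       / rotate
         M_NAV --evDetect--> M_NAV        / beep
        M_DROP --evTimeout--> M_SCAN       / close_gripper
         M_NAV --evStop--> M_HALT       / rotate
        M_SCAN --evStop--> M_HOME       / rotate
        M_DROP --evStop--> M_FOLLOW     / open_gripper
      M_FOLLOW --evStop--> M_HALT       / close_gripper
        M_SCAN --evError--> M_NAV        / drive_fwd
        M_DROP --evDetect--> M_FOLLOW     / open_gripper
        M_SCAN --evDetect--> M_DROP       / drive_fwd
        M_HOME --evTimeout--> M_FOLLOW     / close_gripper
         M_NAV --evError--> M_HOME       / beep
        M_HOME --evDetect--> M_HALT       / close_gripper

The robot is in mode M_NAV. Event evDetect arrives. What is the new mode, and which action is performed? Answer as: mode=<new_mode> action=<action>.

current mode = M_NAV; filter table to that mode:
  (M_NAV, evTimeout) → (M_NAV, beep)
  (M_NAV, evDetect) → (M_NAV, beep)  ← event matches
  (M_NAV, evStop) → (M_HALT, rotate)
  (M_NAV, evError) → (M_HOME, beep)
event = evDetect selects (M_NAV, beep)

mode=M_NAV action=beep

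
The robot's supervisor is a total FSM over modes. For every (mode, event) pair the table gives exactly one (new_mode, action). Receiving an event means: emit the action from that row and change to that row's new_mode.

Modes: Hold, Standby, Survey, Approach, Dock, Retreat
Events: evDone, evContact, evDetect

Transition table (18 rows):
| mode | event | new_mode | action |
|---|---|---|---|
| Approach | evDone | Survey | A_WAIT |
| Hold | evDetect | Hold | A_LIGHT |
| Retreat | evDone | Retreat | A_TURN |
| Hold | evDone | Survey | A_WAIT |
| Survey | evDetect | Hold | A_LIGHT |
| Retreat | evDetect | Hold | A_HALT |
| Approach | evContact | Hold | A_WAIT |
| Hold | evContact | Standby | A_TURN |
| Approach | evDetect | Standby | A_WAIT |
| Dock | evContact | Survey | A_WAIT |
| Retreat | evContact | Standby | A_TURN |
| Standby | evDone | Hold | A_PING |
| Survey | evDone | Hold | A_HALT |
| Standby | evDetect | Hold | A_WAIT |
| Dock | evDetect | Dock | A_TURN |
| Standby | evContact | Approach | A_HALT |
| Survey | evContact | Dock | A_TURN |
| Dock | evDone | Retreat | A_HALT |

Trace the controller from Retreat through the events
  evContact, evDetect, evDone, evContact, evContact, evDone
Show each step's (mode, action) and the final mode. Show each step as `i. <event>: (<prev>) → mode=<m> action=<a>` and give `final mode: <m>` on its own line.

1. evContact: (Retreat) → mode=Standby action=A_TURN
2. evDetect: (Standby) → mode=Hold action=A_WAIT
3. evDone: (Hold) → mode=Survey action=A_WAIT
4. evContact: (Survey) → mode=Dock action=A_TURN
5. evContact: (Dock) → mode=Survey action=A_WAIT
6. evDone: (Survey) → mode=Hold action=A_HALT

final mode: Hold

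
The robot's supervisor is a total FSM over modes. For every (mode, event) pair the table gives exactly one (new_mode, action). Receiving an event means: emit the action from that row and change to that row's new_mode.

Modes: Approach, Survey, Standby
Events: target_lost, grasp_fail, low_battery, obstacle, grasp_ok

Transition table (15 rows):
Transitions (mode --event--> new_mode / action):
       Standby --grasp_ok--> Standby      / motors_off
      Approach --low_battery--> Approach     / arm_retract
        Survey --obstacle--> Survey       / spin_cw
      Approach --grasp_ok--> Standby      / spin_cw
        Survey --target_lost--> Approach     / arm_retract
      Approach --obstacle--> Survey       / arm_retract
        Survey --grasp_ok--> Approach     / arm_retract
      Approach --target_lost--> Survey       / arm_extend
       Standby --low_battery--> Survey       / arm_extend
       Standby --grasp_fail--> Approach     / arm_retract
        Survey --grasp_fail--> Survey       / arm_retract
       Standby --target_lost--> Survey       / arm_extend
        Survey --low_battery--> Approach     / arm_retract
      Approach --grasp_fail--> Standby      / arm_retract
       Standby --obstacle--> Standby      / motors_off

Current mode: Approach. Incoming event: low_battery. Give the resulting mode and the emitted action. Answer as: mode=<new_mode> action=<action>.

current mode = Approach; filter table to that mode:
  (Approach, low_battery) → (Approach, arm_retract)  ← event matches
  (Approach, grasp_ok) → (Standby, spin_cw)
  (Approach, obstacle) → (Survey, arm_retract)
  (Approach, target_lost) → (Survey, arm_extend)
  (Approach, grasp_fail) → (Standby, arm_retract)
event = low_battery selects (Approach, arm_retract)

mode=Approach action=arm_retract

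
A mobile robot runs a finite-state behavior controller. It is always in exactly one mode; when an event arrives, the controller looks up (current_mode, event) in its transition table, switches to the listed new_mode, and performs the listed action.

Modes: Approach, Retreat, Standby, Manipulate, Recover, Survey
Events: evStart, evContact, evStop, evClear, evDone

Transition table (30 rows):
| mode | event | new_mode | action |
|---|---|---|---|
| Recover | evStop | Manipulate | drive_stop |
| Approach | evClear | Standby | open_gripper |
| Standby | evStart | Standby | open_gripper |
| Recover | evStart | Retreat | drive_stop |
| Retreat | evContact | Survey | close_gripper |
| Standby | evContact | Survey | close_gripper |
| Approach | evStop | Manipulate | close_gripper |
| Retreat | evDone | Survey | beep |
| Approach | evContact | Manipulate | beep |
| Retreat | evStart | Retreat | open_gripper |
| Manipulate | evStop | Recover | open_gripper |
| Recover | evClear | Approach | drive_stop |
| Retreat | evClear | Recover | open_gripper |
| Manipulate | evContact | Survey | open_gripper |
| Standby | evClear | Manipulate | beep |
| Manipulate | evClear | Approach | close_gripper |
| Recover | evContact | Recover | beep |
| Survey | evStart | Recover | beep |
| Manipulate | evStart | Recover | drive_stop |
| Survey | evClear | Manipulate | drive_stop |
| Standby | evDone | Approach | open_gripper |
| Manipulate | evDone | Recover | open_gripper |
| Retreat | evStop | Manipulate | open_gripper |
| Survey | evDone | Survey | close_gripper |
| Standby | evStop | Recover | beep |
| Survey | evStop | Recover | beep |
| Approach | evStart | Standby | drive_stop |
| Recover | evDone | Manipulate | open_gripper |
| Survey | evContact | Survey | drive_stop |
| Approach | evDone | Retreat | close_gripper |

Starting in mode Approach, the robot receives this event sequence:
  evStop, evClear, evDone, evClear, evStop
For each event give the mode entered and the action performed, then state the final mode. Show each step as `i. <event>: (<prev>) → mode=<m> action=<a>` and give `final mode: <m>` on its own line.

1. evStop: (Approach) → mode=Manipulate action=close_gripper
2. evClear: (Manipulate) → mode=Approach action=close_gripper
3. evDone: (Approach) → mode=Retreat action=close_gripper
4. evClear: (Retreat) → mode=Recover action=open_gripper
5. evStop: (Recover) → mode=Manipulate action=drive_stop

final mode: Manipulate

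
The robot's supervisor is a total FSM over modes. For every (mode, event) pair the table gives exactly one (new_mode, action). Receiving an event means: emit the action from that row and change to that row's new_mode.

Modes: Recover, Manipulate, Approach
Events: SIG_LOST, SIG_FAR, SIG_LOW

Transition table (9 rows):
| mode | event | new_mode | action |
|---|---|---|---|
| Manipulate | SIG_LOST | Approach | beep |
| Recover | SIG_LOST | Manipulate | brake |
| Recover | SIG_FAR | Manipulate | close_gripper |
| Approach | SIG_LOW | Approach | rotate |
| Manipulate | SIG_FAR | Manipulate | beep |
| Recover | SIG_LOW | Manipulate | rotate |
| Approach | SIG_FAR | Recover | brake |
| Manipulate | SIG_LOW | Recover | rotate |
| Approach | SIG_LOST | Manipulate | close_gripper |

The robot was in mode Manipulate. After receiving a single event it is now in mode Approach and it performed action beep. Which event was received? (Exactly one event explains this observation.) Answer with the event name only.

SIG_LOST

try SIG_LOST: (Manipulate, SIG_LOST) → (Approach, beep)  ← matches
try SIG_FAR: (Manipulate, SIG_FAR) → (Manipulate, beep)
try SIG_LOW: (Manipulate, SIG_LOW) → (Recover, rotate)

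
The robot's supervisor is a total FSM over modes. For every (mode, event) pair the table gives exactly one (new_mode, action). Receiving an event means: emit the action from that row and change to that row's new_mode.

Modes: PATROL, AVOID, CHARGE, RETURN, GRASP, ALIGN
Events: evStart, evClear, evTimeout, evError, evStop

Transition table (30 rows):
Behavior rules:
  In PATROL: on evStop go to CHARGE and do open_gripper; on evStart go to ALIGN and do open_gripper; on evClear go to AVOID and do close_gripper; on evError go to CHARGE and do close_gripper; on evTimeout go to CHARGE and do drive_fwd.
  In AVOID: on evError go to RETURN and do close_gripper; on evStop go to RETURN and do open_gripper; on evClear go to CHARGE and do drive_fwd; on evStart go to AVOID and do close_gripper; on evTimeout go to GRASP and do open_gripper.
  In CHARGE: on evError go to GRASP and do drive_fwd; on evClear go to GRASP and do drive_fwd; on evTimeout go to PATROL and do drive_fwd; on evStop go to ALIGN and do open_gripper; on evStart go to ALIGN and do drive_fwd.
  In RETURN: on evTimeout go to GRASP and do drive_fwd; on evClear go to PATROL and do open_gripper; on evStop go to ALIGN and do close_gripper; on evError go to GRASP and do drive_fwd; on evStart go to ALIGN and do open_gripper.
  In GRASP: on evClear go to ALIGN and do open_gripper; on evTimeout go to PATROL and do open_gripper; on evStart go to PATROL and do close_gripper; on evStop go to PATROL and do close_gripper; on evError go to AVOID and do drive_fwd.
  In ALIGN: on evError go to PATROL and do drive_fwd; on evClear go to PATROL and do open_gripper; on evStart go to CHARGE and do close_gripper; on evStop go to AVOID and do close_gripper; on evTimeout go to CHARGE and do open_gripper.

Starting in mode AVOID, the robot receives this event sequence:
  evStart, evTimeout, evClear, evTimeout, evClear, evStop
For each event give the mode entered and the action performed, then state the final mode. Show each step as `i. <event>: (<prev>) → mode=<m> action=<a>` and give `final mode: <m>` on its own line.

final mode: PATROL

1. evStart: (AVOID) → mode=AVOID action=close_gripper
2. evTimeout: (AVOID) → mode=GRASP action=open_gripper
3. evClear: (GRASP) → mode=ALIGN action=open_gripper
4. evTimeout: (ALIGN) → mode=CHARGE action=open_gripper
5. evClear: (CHARGE) → mode=GRASP action=drive_fwd
6. evStop: (GRASP) → mode=PATROL action=close_gripper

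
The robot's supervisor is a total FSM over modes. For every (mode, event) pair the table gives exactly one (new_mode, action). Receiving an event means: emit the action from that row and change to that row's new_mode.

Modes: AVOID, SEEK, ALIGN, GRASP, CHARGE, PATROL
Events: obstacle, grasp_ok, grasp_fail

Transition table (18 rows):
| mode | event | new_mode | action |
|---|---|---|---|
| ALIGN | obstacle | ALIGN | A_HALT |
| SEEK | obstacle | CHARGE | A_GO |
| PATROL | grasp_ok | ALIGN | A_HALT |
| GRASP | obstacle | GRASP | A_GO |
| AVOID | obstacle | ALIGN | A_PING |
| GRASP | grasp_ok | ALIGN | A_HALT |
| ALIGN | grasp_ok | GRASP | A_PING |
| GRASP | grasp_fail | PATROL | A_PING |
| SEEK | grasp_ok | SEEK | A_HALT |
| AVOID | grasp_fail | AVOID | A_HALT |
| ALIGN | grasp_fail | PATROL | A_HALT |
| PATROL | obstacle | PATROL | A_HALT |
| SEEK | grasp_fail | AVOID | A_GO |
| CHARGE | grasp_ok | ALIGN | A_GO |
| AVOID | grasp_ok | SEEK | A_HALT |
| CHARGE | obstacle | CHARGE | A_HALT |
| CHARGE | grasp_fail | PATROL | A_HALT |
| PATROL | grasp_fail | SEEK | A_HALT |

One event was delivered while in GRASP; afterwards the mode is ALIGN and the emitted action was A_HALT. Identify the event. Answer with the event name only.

grasp_ok

try obstacle: (GRASP, obstacle) → (GRASP, A_GO)
try grasp_ok: (GRASP, grasp_ok) → (ALIGN, A_HALT)  ← matches
try grasp_fail: (GRASP, grasp_fail) → (PATROL, A_PING)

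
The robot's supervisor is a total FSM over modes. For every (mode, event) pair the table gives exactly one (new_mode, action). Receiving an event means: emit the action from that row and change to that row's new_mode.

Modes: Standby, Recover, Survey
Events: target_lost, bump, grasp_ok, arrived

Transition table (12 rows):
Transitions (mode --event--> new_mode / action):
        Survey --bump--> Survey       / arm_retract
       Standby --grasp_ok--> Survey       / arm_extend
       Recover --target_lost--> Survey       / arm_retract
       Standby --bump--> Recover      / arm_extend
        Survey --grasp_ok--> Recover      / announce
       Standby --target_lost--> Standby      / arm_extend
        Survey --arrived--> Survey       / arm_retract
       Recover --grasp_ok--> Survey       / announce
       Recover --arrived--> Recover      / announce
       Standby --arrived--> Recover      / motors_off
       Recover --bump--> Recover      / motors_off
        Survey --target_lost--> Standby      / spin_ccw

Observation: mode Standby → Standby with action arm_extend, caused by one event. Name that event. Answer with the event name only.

try target_lost: (Standby, target_lost) → (Standby, arm_extend)  ← matches
try bump: (Standby, bump) → (Recover, arm_extend)
try grasp_ok: (Standby, grasp_ok) → (Survey, arm_extend)
try arrived: (Standby, arrived) → (Recover, motors_off)

target_lost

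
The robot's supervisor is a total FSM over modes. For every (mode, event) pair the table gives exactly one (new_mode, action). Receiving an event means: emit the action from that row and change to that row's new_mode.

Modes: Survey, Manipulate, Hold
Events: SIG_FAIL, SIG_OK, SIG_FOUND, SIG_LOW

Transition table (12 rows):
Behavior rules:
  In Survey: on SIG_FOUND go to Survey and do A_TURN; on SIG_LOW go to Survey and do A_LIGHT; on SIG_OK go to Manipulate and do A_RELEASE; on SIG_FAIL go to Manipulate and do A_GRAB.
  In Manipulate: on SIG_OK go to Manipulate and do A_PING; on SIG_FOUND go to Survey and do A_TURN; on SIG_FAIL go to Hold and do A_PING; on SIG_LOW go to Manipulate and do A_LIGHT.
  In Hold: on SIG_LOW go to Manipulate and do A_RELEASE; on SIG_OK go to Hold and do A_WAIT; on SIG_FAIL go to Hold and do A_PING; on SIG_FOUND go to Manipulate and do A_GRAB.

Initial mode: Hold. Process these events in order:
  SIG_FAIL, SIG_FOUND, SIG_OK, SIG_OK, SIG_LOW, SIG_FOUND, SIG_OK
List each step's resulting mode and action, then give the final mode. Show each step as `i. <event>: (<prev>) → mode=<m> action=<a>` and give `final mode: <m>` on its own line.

1. SIG_FAIL: (Hold) → mode=Hold action=A_PING
2. SIG_FOUND: (Hold) → mode=Manipulate action=A_GRAB
3. SIG_OK: (Manipulate) → mode=Manipulate action=A_PING
4. SIG_OK: (Manipulate) → mode=Manipulate action=A_PING
5. SIG_LOW: (Manipulate) → mode=Manipulate action=A_LIGHT
6. SIG_FOUND: (Manipulate) → mode=Survey action=A_TURN
7. SIG_OK: (Survey) → mode=Manipulate action=A_RELEASE

final mode: Manipulate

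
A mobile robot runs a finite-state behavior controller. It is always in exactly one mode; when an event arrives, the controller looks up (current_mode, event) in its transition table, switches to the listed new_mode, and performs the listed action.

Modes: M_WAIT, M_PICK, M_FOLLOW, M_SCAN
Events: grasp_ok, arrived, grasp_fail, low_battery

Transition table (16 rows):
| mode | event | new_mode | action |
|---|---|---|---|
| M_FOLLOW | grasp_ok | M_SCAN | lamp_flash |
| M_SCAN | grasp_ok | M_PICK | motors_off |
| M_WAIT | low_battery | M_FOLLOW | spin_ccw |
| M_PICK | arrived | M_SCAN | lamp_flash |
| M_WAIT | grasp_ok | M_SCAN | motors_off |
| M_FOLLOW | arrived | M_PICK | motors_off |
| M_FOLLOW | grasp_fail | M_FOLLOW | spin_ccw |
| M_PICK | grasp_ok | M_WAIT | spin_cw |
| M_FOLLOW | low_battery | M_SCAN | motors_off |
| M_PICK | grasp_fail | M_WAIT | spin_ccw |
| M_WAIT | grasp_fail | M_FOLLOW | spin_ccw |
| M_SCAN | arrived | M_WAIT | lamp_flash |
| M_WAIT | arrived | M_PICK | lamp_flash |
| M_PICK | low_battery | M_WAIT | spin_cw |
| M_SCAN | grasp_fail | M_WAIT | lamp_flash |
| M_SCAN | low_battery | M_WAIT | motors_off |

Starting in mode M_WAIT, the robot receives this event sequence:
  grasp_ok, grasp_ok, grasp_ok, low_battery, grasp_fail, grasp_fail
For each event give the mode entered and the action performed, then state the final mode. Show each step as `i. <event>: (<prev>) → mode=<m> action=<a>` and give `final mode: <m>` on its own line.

final mode: M_FOLLOW

1. grasp_ok: (M_WAIT) → mode=M_SCAN action=motors_off
2. grasp_ok: (M_SCAN) → mode=M_PICK action=motors_off
3. grasp_ok: (M_PICK) → mode=M_WAIT action=spin_cw
4. low_battery: (M_WAIT) → mode=M_FOLLOW action=spin_ccw
5. grasp_fail: (M_FOLLOW) → mode=M_FOLLOW action=spin_ccw
6. grasp_fail: (M_FOLLOW) → mode=M_FOLLOW action=spin_ccw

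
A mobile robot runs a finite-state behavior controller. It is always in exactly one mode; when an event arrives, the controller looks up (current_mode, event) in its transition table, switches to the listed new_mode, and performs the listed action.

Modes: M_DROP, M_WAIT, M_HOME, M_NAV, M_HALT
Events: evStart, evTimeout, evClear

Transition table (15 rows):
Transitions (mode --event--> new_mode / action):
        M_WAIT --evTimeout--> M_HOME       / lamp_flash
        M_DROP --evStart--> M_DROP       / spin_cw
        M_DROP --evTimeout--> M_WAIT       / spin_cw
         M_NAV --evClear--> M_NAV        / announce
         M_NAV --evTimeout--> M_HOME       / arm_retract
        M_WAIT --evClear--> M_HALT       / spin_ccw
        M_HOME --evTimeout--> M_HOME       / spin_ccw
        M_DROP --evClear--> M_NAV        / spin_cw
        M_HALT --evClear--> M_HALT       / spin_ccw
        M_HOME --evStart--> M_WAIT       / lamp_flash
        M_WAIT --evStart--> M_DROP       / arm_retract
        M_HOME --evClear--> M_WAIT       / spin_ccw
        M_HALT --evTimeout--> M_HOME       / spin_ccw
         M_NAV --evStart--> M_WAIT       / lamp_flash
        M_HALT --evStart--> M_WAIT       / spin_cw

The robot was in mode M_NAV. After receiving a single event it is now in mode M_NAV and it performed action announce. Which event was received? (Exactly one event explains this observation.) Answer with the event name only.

evClear

try evStart: (M_NAV, evStart) → (M_WAIT, lamp_flash)
try evTimeout: (M_NAV, evTimeout) → (M_HOME, arm_retract)
try evClear: (M_NAV, evClear) → (M_NAV, announce)  ← matches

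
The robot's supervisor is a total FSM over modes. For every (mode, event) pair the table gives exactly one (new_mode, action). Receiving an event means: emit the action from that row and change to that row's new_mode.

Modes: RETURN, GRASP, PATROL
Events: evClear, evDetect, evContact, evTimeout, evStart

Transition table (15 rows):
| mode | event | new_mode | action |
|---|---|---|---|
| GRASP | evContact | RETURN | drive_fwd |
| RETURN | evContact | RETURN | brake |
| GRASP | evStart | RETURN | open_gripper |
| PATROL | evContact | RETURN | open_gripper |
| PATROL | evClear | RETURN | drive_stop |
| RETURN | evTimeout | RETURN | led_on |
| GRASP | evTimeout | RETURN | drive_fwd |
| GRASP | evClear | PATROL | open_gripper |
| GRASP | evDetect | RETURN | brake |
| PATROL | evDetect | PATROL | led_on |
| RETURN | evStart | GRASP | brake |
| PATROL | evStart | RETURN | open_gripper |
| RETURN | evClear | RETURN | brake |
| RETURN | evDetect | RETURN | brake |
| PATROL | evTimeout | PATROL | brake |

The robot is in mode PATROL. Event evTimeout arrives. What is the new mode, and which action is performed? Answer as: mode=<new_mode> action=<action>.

current mode = PATROL; filter table to that mode:
  (PATROL, evContact) → (RETURN, open_gripper)
  (PATROL, evClear) → (RETURN, drive_stop)
  (PATROL, evDetect) → (PATROL, led_on)
  (PATROL, evStart) → (RETURN, open_gripper)
  (PATROL, evTimeout) → (PATROL, brake)  ← event matches
event = evTimeout selects (PATROL, brake)

mode=PATROL action=brake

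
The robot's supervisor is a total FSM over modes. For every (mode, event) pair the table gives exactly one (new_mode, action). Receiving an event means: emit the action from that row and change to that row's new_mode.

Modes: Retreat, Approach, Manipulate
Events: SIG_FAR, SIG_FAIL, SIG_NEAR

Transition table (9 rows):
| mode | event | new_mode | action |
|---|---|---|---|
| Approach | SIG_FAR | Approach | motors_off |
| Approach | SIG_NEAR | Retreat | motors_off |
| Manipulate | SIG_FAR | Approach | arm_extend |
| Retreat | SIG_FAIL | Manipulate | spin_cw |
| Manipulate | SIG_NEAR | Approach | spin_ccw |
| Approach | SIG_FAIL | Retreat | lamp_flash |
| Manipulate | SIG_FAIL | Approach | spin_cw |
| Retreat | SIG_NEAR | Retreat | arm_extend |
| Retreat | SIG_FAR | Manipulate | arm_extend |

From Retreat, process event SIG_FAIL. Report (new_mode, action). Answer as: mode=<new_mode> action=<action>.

mode=Manipulate action=spin_cw

current mode = Retreat; filter table to that mode:
  (Retreat, SIG_FAIL) → (Manipulate, spin_cw)  ← event matches
  (Retreat, SIG_NEAR) → (Retreat, arm_extend)
  (Retreat, SIG_FAR) → (Manipulate, arm_extend)
event = SIG_FAIL selects (Manipulate, spin_cw)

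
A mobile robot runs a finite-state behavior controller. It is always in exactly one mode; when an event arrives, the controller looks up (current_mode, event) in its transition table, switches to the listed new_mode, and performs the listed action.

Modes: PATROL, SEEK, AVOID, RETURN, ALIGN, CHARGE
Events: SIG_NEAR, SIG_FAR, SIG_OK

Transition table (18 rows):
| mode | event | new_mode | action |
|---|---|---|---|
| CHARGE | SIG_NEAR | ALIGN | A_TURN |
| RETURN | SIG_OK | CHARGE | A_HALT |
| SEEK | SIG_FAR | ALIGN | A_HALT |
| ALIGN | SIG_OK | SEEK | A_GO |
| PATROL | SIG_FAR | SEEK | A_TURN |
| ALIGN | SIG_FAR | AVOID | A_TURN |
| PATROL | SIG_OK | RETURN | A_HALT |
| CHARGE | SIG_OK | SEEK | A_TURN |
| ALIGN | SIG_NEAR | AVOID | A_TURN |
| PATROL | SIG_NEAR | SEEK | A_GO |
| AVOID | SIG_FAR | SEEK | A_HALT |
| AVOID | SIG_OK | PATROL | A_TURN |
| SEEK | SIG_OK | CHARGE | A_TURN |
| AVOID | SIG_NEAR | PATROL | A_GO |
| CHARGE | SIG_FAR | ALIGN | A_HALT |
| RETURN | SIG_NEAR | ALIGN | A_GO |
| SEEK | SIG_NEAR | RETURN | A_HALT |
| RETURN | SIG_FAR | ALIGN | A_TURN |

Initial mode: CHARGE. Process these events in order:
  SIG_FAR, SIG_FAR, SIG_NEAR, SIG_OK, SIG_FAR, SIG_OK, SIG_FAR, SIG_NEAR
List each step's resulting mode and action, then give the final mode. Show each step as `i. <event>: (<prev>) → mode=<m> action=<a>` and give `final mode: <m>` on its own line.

1. SIG_FAR: (CHARGE) → mode=ALIGN action=A_HALT
2. SIG_FAR: (ALIGN) → mode=AVOID action=A_TURN
3. SIG_NEAR: (AVOID) → mode=PATROL action=A_GO
4. SIG_OK: (PATROL) → mode=RETURN action=A_HALT
5. SIG_FAR: (RETURN) → mode=ALIGN action=A_TURN
6. SIG_OK: (ALIGN) → mode=SEEK action=A_GO
7. SIG_FAR: (SEEK) → mode=ALIGN action=A_HALT
8. SIG_NEAR: (ALIGN) → mode=AVOID action=A_TURN

final mode: AVOID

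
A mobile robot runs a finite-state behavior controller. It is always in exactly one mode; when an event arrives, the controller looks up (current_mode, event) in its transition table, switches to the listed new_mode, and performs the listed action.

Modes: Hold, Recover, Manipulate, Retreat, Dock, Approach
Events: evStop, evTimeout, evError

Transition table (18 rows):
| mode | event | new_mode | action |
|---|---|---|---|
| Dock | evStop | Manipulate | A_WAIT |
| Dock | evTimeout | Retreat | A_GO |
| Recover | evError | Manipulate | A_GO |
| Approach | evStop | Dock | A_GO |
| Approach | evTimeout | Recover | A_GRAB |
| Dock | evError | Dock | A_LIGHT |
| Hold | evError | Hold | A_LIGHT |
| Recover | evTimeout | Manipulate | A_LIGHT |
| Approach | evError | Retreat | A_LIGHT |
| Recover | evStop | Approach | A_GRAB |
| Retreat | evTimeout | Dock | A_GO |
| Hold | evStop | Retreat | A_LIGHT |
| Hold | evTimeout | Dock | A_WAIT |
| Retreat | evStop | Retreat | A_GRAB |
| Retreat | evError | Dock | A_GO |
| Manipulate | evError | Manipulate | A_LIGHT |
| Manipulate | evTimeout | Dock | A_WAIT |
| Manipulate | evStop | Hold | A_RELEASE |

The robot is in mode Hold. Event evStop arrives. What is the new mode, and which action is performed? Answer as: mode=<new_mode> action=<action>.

current mode = Hold; filter table to that mode:
  (Hold, evError) → (Hold, A_LIGHT)
  (Hold, evStop) → (Retreat, A_LIGHT)  ← event matches
  (Hold, evTimeout) → (Dock, A_WAIT)
event = evStop selects (Retreat, A_LIGHT)

mode=Retreat action=A_LIGHT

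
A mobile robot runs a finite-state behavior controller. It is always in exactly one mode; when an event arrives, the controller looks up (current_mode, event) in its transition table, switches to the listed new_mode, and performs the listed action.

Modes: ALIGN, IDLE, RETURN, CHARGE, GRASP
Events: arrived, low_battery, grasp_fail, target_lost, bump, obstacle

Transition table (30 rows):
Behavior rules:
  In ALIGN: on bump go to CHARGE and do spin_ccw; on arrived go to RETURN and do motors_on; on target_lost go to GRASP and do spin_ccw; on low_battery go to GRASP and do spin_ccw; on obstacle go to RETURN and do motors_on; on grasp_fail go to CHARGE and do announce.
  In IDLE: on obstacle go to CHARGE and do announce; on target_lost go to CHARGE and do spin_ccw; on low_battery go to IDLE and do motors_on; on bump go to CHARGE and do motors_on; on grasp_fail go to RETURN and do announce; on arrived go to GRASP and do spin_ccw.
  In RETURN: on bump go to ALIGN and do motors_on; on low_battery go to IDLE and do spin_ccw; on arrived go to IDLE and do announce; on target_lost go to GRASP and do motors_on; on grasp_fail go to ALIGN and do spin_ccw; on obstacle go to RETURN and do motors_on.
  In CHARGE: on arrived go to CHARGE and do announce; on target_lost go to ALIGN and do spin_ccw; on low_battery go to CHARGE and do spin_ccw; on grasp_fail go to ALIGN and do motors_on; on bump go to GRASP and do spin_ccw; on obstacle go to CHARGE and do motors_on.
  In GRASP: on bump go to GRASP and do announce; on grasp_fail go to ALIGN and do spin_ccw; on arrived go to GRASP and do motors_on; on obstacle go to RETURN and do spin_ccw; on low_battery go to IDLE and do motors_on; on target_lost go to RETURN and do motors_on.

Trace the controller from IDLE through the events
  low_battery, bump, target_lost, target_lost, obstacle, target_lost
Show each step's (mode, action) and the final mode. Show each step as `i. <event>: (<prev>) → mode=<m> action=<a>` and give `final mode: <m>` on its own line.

final mode: GRASP

1. low_battery: (IDLE) → mode=IDLE action=motors_on
2. bump: (IDLE) → mode=CHARGE action=motors_on
3. target_lost: (CHARGE) → mode=ALIGN action=spin_ccw
4. target_lost: (ALIGN) → mode=GRASP action=spin_ccw
5. obstacle: (GRASP) → mode=RETURN action=spin_ccw
6. target_lost: (RETURN) → mode=GRASP action=motors_on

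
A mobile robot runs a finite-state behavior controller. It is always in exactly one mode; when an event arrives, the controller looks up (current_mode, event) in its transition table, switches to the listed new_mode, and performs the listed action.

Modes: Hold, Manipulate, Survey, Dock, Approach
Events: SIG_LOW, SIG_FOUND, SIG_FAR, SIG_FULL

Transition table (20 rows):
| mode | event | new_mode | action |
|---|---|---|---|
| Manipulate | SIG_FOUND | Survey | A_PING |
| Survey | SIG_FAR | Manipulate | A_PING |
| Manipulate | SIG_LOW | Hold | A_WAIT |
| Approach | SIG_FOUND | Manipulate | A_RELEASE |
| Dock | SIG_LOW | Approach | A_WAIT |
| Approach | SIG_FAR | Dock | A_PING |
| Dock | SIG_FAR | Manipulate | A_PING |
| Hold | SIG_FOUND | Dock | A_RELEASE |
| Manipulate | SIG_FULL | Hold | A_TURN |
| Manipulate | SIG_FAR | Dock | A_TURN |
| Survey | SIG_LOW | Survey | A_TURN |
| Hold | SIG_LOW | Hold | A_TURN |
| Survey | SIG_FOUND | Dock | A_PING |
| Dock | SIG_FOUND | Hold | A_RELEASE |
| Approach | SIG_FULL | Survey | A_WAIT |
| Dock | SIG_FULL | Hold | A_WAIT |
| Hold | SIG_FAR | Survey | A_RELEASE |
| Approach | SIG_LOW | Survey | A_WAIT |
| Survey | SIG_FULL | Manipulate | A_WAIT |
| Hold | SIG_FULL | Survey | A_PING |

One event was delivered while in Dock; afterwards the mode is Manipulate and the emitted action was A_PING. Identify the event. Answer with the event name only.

try SIG_LOW: (Dock, SIG_LOW) → (Approach, A_WAIT)
try SIG_FOUND: (Dock, SIG_FOUND) → (Hold, A_RELEASE)
try SIG_FAR: (Dock, SIG_FAR) → (Manipulate, A_PING)  ← matches
try SIG_FULL: (Dock, SIG_FULL) → (Hold, A_WAIT)

SIG_FAR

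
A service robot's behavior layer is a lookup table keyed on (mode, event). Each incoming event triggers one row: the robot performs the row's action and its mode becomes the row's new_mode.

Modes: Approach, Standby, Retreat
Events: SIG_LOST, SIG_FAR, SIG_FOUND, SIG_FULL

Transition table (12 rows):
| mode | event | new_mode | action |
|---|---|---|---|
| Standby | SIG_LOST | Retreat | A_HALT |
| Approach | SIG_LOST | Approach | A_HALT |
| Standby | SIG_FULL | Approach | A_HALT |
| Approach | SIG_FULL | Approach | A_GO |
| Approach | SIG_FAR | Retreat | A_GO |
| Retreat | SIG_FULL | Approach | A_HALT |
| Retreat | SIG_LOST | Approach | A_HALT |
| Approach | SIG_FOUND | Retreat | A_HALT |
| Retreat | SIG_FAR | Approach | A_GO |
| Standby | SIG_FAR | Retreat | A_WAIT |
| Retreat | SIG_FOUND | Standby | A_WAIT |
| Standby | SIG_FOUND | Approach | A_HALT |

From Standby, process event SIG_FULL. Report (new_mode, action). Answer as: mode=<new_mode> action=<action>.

mode=Approach action=A_HALT

current mode = Standby; filter table to that mode:
  (Standby, SIG_LOST) → (Retreat, A_HALT)
  (Standby, SIG_FULL) → (Approach, A_HALT)  ← event matches
  (Standby, SIG_FAR) → (Retreat, A_WAIT)
  (Standby, SIG_FOUND) → (Approach, A_HALT)
event = SIG_FULL selects (Approach, A_HALT)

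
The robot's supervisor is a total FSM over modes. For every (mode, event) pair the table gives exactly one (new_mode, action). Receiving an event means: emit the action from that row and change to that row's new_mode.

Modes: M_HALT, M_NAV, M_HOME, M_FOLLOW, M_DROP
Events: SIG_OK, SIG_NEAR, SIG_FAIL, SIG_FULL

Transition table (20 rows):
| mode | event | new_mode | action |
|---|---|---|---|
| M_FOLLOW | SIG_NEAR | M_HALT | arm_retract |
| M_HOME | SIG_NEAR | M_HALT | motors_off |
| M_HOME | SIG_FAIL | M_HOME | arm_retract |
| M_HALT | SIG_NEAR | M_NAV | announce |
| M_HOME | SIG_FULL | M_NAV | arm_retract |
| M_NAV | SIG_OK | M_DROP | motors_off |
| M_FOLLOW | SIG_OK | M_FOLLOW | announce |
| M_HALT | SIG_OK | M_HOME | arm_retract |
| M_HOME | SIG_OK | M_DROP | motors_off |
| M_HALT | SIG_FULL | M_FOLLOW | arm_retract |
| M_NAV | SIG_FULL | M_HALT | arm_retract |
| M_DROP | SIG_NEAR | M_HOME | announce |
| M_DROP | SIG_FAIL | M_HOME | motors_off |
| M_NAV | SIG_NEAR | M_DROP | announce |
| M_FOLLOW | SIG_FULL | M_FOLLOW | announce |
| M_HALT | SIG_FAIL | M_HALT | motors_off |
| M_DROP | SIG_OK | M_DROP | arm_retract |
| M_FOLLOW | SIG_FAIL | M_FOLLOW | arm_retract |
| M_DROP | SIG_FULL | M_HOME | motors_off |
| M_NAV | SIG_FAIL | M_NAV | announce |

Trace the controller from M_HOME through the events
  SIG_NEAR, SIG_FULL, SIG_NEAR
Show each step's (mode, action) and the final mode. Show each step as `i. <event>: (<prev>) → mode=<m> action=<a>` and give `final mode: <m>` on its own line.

final mode: M_HALT

1. SIG_NEAR: (M_HOME) → mode=M_HALT action=motors_off
2. SIG_FULL: (M_HALT) → mode=M_FOLLOW action=arm_retract
3. SIG_NEAR: (M_FOLLOW) → mode=M_HALT action=arm_retract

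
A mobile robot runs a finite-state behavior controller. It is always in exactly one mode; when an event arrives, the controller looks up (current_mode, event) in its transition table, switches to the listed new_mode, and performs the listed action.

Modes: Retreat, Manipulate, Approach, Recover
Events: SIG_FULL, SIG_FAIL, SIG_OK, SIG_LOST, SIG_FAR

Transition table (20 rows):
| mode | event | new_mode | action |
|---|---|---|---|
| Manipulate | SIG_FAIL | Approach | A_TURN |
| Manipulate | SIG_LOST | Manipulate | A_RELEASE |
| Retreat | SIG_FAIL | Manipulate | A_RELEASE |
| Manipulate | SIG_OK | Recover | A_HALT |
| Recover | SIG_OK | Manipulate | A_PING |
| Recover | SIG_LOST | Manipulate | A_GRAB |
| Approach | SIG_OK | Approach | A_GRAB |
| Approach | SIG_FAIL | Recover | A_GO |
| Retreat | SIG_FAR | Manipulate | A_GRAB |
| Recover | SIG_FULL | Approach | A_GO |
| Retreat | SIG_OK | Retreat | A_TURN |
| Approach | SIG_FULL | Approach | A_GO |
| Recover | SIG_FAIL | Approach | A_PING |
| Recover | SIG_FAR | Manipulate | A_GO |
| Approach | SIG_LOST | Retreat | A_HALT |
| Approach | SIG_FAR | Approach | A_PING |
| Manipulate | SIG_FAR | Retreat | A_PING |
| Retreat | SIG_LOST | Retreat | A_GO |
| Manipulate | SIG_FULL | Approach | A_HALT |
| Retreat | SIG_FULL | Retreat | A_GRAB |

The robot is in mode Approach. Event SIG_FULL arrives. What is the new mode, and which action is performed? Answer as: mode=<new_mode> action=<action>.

mode=Approach action=A_GO

current mode = Approach; filter table to that mode:
  (Approach, SIG_OK) → (Approach, A_GRAB)
  (Approach, SIG_FAIL) → (Recover, A_GO)
  (Approach, SIG_FULL) → (Approach, A_GO)  ← event matches
  (Approach, SIG_LOST) → (Retreat, A_HALT)
  (Approach, SIG_FAR) → (Approach, A_PING)
event = SIG_FULL selects (Approach, A_GO)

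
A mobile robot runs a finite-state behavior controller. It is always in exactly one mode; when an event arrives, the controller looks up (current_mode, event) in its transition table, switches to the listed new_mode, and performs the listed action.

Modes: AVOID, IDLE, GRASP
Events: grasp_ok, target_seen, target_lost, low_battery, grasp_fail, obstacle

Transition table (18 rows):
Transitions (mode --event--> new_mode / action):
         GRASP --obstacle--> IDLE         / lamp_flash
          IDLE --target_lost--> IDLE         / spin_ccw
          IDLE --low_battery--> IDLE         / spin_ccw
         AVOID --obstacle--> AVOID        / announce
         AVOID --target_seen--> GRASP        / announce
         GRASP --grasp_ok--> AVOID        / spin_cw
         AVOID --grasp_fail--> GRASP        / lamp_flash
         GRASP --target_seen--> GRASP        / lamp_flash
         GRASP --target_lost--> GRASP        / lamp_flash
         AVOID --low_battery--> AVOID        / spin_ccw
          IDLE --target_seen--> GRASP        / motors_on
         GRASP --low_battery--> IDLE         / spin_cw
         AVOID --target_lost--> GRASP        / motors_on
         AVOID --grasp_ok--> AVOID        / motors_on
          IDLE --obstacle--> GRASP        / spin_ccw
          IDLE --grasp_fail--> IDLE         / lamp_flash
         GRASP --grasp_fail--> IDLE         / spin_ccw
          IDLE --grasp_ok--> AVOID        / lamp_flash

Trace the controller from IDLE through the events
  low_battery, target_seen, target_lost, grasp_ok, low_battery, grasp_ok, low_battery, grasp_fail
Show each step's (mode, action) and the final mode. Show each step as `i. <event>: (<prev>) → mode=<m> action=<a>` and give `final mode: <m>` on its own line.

1. low_battery: (IDLE) → mode=IDLE action=spin_ccw
2. target_seen: (IDLE) → mode=GRASP action=motors_on
3. target_lost: (GRASP) → mode=GRASP action=lamp_flash
4. grasp_ok: (GRASP) → mode=AVOID action=spin_cw
5. low_battery: (AVOID) → mode=AVOID action=spin_ccw
6. grasp_ok: (AVOID) → mode=AVOID action=motors_on
7. low_battery: (AVOID) → mode=AVOID action=spin_ccw
8. grasp_fail: (AVOID) → mode=GRASP action=lamp_flash

final mode: GRASP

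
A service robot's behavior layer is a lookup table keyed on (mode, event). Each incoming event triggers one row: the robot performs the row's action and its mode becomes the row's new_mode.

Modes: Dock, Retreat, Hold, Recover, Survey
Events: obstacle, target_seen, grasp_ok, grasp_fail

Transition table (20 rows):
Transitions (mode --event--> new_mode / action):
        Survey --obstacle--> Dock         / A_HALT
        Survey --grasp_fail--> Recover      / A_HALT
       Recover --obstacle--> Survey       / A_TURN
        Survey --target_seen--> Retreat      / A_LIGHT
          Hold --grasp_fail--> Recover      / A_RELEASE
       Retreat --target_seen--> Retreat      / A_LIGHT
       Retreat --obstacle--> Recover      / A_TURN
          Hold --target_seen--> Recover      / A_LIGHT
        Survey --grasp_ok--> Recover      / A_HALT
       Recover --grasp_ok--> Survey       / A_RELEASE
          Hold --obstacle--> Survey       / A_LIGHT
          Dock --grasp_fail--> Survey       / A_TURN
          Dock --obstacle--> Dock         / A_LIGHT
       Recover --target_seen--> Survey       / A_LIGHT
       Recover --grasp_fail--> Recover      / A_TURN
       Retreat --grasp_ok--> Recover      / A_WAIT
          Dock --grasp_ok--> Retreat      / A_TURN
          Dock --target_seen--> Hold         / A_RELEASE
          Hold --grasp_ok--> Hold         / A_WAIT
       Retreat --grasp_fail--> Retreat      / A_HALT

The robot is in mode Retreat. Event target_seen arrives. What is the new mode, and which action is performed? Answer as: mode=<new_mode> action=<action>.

mode=Retreat action=A_LIGHT

current mode = Retreat; filter table to that mode:
  (Retreat, target_seen) → (Retreat, A_LIGHT)  ← event matches
  (Retreat, obstacle) → (Recover, A_TURN)
  (Retreat, grasp_ok) → (Recover, A_WAIT)
  (Retreat, grasp_fail) → (Retreat, A_HALT)
event = target_seen selects (Retreat, A_LIGHT)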